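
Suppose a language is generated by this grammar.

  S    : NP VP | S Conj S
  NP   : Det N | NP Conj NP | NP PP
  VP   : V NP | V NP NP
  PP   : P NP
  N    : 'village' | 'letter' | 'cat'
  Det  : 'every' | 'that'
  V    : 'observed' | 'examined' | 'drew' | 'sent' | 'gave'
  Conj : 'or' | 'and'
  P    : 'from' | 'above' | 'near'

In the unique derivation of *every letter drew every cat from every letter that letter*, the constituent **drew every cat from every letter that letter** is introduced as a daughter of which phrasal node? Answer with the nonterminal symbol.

[S [NP [Det every] [N letter]] [VP [V drew] [NP [NP [Det every] [N cat]] [PP [P from] [NP [Det every] [N letter]]]] [NP [Det that] [N letter]]]]
The span 'drew every cat from every letter that letter' is the VP node built by VP → V NP NP.
Its mother is the S built by S → NP VP.

S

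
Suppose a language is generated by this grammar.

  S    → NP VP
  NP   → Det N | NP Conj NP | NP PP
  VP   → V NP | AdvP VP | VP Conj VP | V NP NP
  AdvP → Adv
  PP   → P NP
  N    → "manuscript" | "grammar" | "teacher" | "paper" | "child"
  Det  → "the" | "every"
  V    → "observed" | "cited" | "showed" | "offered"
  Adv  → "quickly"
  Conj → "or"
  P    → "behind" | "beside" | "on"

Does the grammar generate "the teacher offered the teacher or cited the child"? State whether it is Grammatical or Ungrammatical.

Grammatical

[S [NP [Det the] [N teacher]] [VP [VP [V offered] [NP [Det the] [N teacher]]] [Conj or] [VP [V cited] [NP [Det the] [N child]]]]]
The bracketing above is licensed at every node by one of the given productions, with S at the root.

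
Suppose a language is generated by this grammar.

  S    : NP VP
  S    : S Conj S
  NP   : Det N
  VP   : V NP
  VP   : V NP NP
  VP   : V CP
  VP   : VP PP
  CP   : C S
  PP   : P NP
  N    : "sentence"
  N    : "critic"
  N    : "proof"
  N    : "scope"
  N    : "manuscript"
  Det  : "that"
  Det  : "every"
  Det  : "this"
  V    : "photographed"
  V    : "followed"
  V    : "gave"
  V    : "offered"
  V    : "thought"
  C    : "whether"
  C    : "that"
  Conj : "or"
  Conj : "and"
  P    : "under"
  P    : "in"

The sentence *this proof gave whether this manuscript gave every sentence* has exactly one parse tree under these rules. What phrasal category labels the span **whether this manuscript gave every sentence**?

S
  NP
    Det: this
    N: proof
  VP
    V: gave
    CP
      C: whether
      S
        NP
          Det: this
          N: manuscript
        VP
          V: gave
          NP
            Det: every
            N: sentence
The span 'whether this manuscript gave every sentence' is the CP node built by CP → C S.

CP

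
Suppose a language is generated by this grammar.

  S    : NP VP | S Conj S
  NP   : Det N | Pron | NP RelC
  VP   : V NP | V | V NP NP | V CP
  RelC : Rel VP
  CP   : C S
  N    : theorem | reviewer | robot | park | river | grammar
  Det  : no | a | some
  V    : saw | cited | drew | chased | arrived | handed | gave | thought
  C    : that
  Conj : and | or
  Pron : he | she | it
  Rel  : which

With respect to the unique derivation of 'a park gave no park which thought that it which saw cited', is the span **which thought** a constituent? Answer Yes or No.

[S [NP [Det a] [N park]] [VP [V gave] [NP [NP [Det no] [N park]] [RelC [Rel which] [VP [V thought] [CP [C that] [S [NP [NP [Pron it]] [RelC [Rel which] [VP [V saw]]]] [VP [V cited]]]]]]]]]
The smallest constituent containing 'which thought' is the RelC spanning 'which thought that it which saw cited'; no single node in the tree dominates exactly the given words.

No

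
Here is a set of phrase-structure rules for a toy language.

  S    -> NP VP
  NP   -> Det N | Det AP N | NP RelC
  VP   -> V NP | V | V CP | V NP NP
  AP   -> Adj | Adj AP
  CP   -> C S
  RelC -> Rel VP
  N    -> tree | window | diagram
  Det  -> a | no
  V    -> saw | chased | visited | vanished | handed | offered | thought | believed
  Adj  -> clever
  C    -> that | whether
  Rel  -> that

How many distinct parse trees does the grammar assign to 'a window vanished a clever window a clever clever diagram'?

[S [NP [Det a] [N window]] [VP [V vanished] [NP [Det a] [AP [Adj clever]] [N window]] [NP [Det a] [AP [Adj clever] [AP [Adj clever]]] [N diagram]]]]
No rule offers an alternative attachment or grouping for any span, so this is the only derivation.

1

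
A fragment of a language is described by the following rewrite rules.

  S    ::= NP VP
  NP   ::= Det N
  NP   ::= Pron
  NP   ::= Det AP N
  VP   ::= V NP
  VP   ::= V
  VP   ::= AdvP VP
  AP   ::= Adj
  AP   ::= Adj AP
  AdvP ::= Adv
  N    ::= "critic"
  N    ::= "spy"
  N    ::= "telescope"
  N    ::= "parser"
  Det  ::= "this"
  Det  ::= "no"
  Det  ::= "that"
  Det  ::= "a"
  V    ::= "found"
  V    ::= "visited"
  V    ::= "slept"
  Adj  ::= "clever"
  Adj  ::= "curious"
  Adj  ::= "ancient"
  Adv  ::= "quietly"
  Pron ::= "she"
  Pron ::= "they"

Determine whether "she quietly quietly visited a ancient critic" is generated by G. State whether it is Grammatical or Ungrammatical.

S
  NP
    Pron: she
  VP
    AdvP
      Adv: quietly
    VP
      AdvP
        Adv: quietly
      VP
        V: visited
        NP
          Det: a
          AP
            Adj: ancient
          N: critic
Every word is introduced by a lexical rule and the phrasal rules combine the resulting categories into a single S.

Grammatical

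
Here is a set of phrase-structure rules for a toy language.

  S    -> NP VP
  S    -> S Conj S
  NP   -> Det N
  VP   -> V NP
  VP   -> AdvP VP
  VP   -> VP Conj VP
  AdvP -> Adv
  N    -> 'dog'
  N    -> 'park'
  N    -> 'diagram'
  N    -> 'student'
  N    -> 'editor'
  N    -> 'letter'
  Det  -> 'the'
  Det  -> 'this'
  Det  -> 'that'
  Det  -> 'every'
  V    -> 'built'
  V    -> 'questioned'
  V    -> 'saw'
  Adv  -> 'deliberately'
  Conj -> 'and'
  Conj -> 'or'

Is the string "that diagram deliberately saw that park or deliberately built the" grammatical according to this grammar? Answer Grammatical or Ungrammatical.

For S → NP VP, the only prefix that parses as NP is 'that diagram', but the remainder 'deliberately saw that park or deliberately built the' is not a VP under these rules. The alternative S rule S → S Conj S likewise has no satisfying split.

Ungrammatical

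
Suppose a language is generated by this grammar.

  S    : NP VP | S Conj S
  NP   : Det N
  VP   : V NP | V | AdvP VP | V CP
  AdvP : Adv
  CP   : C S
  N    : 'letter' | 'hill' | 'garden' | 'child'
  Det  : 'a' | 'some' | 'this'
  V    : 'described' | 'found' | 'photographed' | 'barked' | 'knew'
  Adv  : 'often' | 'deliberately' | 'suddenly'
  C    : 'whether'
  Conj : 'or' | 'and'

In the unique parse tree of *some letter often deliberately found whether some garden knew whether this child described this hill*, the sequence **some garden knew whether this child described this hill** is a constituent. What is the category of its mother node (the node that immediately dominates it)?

[S [NP [Det some] [N letter]] [VP [AdvP [Adv often]] [VP [AdvP [Adv deliberately]] [VP [V found] [CP [C whether] [S [NP [Det some] [N garden]] [VP [V knew] [CP [C whether] [S [NP [Det this] [N child]] [VP [V described] [NP [Det this] [N hill]]]]]]]]]]]]
The span 'some garden knew whether this child described this hill' is the S node built by S → NP VP.
Its mother is the CP built by CP → C S.

CP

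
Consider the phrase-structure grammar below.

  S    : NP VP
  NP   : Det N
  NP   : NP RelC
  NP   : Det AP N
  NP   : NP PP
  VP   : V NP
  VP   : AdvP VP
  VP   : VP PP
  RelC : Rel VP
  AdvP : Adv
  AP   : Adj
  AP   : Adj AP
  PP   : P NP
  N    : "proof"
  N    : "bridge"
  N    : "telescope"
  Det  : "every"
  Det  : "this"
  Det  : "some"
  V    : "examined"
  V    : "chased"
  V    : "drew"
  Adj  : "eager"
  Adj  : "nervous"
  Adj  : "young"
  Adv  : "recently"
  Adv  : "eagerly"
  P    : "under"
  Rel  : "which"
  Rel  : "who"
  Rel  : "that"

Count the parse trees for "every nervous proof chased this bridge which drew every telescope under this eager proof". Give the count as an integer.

Two of the 4 distinct bracketings:
[S [NP [Det every] [AP [Adj nervous]] [N proof]] [VP [V chased] [NP [NP [Det this] [N bridge]] [RelC [Rel which] [VP [V drew] [NP [NP [Det every] [N telescope]] [PP [P under] [NP [Det this] [AP [Adj eager]] [N proof]]]]]]]]]
[S [NP [Det every] [AP [Adj nervous]] [N proof]] [VP [V chased] [NP [NP [Det this] [N bridge]] [RelC [Rel which] [VP [VP [V drew] [NP [Det every] [N telescope]]] [PP [P under] [NP [Det this] [AP [Adj eager]] [N proof]]]]]]]]
The difference turns on whether NP → NP PP is used at the relevant span, versus an alternative expansion of NP.

4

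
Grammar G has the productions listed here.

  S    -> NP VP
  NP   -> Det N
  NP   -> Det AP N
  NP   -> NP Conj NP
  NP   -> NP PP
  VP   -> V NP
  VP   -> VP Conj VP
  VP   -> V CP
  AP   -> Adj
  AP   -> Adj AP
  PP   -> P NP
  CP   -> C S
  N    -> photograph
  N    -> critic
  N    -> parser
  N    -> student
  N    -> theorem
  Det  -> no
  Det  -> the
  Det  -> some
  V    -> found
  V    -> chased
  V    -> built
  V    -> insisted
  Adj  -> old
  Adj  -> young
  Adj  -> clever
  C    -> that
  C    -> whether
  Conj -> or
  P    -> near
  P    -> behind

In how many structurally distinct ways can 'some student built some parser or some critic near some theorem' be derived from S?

The two bracketings:
[S [NP [Det some] [N student]] [VP [V built] [NP [NP [Det some] [N parser]] [Conj or] [NP [NP [Det some] [N critic]] [PP [P near] [NP [Det some] [N theorem]]]]]]]
[S [NP [Det some] [N student]] [VP [V built] [NP [NP [NP [Det some] [N parser]] [Conj or] [NP [Det some] [N critic]]] [PP [P near] [NP [Det some] [N theorem]]]]]]
The trees differ in how a recursive rule is bracketed over the same span.

2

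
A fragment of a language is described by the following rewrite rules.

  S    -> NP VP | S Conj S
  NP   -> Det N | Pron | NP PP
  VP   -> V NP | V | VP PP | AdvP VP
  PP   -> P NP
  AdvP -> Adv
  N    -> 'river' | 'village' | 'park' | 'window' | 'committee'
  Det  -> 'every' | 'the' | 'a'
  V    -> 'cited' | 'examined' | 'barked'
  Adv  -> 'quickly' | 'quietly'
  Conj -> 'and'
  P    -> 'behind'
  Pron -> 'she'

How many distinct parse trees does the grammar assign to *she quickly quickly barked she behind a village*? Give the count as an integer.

4

Two of the 4 distinct bracketings:
[S [NP [Pron she]] [VP [VP [AdvP [Adv quickly]] [VP [AdvP [Adv quickly]] [VP [V barked] [NP [Pron she]]]]] [PP [P behind] [NP [Det a] [N village]]]]]
[S [NP [Pron she]] [VP [AdvP [Adv quickly]] [VP [VP [AdvP [Adv quickly]] [VP [V barked] [NP [Pron she]]]] [PP [P behind] [NP [Det a] [N village]]]]]]
The trees differ in how a recursive rule is bracketed over the same span.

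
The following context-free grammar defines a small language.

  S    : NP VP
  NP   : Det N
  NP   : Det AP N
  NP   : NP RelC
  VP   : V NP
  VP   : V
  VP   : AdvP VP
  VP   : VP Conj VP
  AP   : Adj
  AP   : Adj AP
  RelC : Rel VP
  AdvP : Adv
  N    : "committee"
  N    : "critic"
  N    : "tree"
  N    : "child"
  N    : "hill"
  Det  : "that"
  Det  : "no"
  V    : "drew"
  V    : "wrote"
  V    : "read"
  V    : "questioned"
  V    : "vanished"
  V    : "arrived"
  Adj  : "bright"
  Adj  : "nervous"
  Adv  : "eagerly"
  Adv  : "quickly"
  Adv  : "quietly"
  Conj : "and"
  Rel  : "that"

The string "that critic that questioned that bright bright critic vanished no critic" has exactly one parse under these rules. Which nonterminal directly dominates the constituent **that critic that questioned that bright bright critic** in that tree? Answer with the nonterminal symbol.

S

[S [NP [NP [Det that] [N critic]] [RelC [Rel that] [VP [V questioned] [NP [Det that] [AP [Adj bright] [AP [Adj bright]]] [N critic]]]]] [VP [V vanished] [NP [Det no] [N critic]]]]
The span 'that critic that questioned that bright bright critic' is the NP node built by NP → NP RelC.
Its mother is the S built by S → NP VP.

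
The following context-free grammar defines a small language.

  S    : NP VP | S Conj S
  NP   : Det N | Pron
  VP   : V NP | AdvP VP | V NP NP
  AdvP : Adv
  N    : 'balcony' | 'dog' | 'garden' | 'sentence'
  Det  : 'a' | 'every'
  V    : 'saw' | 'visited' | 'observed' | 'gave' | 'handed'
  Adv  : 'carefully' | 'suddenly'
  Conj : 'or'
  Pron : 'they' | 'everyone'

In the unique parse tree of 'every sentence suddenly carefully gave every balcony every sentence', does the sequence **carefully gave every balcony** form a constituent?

[S [NP [Det every] [N sentence]] [VP [AdvP [Adv suddenly]] [VP [AdvP [Adv carefully]] [VP [V gave] [NP [Det every] [N balcony]] [NP [Det every] [N sentence]]]]]]
The smallest constituent containing 'carefully gave every balcony' is the VP spanning 'carefully gave every balcony every sentence'; no single node in the tree dominates exactly the given words.

No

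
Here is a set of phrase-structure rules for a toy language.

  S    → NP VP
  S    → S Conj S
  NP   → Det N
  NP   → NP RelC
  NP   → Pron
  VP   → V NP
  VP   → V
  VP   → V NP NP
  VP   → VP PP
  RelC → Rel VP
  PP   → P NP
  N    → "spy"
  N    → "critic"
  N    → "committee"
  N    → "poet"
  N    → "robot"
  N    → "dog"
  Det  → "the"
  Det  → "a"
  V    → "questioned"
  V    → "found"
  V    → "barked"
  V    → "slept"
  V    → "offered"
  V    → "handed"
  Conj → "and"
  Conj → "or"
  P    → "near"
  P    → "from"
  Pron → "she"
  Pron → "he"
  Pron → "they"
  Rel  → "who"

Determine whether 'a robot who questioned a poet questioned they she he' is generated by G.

For S → NP VP, every NP-prefix leaves a non-VP remainder: after 'a robot' the remainder is not a VP; after 'a robot who questioned' the remainder is not a VP; after 'a robot who questioned a poet' the remainder is not a VP. The alternative S rule S → S Conj S likewise has no satisfying split.

Ungrammatical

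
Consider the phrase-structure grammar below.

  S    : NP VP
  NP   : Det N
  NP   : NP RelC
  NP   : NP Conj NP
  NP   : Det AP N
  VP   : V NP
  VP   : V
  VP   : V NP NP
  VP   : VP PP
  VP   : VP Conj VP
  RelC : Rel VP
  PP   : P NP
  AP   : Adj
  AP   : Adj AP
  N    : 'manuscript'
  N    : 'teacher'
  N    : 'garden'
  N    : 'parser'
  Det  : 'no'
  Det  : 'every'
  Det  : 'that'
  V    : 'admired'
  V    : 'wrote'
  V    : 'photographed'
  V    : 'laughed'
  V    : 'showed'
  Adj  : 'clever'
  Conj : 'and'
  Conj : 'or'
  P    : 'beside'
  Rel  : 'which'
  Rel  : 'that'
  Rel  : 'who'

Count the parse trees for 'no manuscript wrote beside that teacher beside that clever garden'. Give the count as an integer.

[S [NP [Det no] [N manuscript]] [VP [VP [VP [V wrote]] [PP [P beside] [NP [Det that] [N teacher]]]] [PP [P beside] [NP [Det that] [AP [Adj clever]] [N garden]]]]]
No rule offers an alternative attachment or grouping for any span, so this is the only derivation.

1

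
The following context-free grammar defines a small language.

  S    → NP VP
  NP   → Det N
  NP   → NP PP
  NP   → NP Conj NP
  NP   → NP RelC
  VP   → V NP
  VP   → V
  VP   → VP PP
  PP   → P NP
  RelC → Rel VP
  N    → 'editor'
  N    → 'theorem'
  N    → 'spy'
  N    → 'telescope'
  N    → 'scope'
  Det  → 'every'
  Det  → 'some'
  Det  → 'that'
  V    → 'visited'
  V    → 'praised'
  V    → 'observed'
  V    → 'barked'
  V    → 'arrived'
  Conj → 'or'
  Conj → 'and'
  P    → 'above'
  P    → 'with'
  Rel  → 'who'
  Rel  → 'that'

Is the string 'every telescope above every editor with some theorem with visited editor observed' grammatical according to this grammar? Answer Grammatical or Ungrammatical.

Ungrammatical

A P word can never sit immediately before a V word in any string this grammar generates, so the substring 'with visited' rules out a derivation.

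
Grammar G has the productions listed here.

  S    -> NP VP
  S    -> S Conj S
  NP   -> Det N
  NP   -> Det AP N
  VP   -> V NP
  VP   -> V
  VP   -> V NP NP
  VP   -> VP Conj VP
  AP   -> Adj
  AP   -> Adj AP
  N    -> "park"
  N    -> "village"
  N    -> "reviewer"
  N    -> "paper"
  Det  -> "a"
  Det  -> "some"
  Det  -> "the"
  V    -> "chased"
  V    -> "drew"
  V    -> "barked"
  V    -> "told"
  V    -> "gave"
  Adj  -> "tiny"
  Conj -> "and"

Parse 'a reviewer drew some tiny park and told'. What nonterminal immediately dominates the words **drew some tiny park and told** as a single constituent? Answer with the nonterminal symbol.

[S [NP [Det a] [N reviewer]] [VP [VP [V drew] [NP [Det some] [AP [Adj tiny]] [N park]]] [Conj and] [VP [V told]]]]
The span 'drew some tiny park and told' is the VP node built by VP → VP Conj VP.

VP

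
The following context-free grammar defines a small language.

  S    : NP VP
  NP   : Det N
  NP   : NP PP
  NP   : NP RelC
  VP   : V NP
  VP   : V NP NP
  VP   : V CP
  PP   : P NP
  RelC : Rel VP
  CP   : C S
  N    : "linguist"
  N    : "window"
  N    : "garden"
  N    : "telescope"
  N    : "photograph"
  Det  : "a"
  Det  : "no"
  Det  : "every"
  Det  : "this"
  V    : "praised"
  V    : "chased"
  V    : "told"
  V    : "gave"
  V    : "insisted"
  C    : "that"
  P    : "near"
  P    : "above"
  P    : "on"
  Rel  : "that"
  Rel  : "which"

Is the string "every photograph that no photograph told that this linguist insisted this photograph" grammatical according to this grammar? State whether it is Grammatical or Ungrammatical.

For S → NP VP, the only prefix that parses as NP is 'every photograph', but the remainder 'that no photograph told that this linguist insisted this photograph' is not a VP under these rules.

Ungrammatical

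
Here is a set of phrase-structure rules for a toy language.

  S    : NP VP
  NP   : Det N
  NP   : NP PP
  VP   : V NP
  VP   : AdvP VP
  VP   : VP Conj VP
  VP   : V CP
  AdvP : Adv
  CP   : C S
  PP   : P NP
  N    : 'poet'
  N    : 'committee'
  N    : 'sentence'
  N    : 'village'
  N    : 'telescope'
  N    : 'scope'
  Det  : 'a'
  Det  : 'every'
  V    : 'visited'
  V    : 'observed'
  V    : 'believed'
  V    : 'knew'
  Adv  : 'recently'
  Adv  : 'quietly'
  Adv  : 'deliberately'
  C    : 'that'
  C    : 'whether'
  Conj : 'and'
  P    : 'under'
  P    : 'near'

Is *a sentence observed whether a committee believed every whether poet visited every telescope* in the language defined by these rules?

A Det word can never sit immediately before a C word in any string this grammar generates, so the substring 'every whether' rules out a derivation.

Ungrammatical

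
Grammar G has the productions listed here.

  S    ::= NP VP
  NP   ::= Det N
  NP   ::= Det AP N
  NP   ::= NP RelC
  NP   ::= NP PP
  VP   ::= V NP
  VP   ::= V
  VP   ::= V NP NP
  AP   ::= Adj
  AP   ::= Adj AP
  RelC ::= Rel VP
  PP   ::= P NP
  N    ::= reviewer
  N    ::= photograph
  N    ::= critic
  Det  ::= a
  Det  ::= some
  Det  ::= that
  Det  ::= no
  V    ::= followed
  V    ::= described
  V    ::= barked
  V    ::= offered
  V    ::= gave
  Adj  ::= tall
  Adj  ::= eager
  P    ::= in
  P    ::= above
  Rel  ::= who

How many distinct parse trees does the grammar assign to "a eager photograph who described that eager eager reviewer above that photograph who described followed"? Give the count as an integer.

Two of the 5 distinct bracketings:
[S [NP [NP [Det a] [AP [Adj eager]] [N photograph]] [RelC [Rel who] [VP [V described] [NP [NP [NP [Det that] [AP [Adj eager] [AP [Adj eager]]] [N reviewer]] [PP [P above] [NP [Det that] [N photograph]]]] [RelC [Rel who] [VP [V described]]]]]]] [VP [V followed]]]
[S [NP [NP [Det a] [AP [Adj eager]] [N photograph]] [RelC [Rel who] [VP [V described] [NP [NP [Det that] [AP [Adj eager] [AP [Adj eager]]] [N reviewer]] [PP [P above] [NP [NP [Det that] [N photograph]] [RelC [Rel who] [VP [V described]]]]]]]]] [VP [V followed]]]
The trees differ in how a recursive rule is bracketed over the same span.

5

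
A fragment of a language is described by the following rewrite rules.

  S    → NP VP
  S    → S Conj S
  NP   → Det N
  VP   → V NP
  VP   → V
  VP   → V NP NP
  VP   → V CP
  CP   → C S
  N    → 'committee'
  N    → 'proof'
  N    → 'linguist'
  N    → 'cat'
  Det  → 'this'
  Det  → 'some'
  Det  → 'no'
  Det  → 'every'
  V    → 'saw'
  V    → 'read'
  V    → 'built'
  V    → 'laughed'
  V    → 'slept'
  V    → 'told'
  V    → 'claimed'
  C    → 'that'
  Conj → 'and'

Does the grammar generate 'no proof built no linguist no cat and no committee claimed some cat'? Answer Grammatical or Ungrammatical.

Grammatical

[S [S [NP [Det no] [N proof]] [VP [V built] [NP [Det no] [N linguist]] [NP [Det no] [N cat]]]] [Conj and] [S [NP [Det no] [N committee]] [VP [V claimed] [NP [Det some] [N cat]]]]]
Each bracket corresponds to one application of a listed rule, so the string is derivable from S.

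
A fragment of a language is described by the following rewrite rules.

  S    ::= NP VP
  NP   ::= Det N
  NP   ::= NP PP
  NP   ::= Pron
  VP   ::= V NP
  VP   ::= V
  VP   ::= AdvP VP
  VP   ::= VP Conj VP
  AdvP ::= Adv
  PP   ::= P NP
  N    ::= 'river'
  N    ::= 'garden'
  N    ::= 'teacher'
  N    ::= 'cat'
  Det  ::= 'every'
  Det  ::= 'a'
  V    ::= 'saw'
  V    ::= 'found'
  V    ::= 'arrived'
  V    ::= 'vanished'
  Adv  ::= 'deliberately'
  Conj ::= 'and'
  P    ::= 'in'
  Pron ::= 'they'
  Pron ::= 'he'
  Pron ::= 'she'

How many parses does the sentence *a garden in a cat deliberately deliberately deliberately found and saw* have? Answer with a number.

4

Two of the 4 distinct bracketings:
[S [NP [NP [Det a] [N garden]] [PP [P in] [NP [Det a] [N cat]]]] [VP [AdvP [Adv deliberately]] [VP [AdvP [Adv deliberately]] [VP [AdvP [Adv deliberately]] [VP [VP [V found]] [Conj and] [VP [V saw]]]]]]]
[S [NP [NP [Det a] [N garden]] [PP [P in] [NP [Det a] [N cat]]]] [VP [AdvP [Adv deliberately]] [VP [AdvP [Adv deliberately]] [VP [VP [AdvP [Adv deliberately]] [VP [V found]]] [Conj and] [VP [V saw]]]]]]
The trees differ in how a recursive rule is bracketed over the same span.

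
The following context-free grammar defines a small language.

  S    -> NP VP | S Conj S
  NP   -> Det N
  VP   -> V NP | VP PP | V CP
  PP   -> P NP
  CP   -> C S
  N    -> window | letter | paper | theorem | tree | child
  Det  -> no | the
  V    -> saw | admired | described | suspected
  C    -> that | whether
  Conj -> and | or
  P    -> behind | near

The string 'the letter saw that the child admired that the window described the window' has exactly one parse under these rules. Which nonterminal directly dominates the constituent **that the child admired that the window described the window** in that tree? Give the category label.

VP

S
  NP
    Det: the
    N: letter
  VP
    V: saw
    CP
      C: that
      S
        NP
          Det: the
          N: child
        VP
          V: admired
          CP
            C: that
            S
              NP
                Det: the
                N: window
              VP
                V: described
                NP
                  Det: the
                  N: window
The span 'that the child admired that the window described the window' is the CP node built by CP → C S.
Its mother is the VP built by VP → V CP.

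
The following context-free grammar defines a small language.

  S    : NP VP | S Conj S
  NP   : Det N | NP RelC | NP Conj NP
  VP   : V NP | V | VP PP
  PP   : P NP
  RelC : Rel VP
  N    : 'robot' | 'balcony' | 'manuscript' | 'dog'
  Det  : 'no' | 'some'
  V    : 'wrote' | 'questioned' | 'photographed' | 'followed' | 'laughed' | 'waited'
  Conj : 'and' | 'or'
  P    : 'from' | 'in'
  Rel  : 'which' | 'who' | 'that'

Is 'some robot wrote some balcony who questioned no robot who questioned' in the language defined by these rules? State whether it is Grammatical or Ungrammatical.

[S [NP [Det some] [N robot]] [VP [V wrote] [NP [NP [Det some] [N balcony]] [RelC [Rel who] [VP [V questioned] [NP [NP [Det no] [N robot]] [RelC [Rel who] [VP [V questioned]]]]]]]]]
The bracketing above is licensed at every node by one of the given productions, with S at the root.

Grammatical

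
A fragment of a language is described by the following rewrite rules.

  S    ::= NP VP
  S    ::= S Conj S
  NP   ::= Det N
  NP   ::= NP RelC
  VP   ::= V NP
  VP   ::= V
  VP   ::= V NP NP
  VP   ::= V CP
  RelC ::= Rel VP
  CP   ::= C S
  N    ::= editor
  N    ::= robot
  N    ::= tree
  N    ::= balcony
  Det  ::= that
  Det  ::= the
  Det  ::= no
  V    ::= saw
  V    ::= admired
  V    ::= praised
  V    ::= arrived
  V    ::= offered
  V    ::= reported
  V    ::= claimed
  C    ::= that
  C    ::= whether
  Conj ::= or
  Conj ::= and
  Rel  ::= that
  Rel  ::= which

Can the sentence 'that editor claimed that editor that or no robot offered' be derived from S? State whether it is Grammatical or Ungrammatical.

Ungrammatical

A C/Det/Rel word can never sit immediately before a Conj word in any string this grammar generates, so the substring 'that or' rules out a derivation.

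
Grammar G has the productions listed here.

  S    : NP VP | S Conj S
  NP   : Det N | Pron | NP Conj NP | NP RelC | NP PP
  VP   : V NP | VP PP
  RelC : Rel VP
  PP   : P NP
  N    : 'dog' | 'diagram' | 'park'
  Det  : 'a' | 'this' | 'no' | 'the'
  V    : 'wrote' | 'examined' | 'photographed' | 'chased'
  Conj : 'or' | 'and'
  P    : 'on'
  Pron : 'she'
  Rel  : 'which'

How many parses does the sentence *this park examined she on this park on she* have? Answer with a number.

Two of the 5 distinct bracketings:
[S [NP [Det this] [N park]] [VP [V examined] [NP [NP [Pron she]] [PP [P on] [NP [NP [Det this] [N park]] [PP [P on] [NP [Pron she]]]]]]]]
[S [NP [Det this] [N park]] [VP [V examined] [NP [NP [NP [Pron she]] [PP [P on] [NP [Det this] [N park]]]] [PP [P on] [NP [Pron she]]]]]]
The trees differ in how a recursive rule is bracketed over the same span.

5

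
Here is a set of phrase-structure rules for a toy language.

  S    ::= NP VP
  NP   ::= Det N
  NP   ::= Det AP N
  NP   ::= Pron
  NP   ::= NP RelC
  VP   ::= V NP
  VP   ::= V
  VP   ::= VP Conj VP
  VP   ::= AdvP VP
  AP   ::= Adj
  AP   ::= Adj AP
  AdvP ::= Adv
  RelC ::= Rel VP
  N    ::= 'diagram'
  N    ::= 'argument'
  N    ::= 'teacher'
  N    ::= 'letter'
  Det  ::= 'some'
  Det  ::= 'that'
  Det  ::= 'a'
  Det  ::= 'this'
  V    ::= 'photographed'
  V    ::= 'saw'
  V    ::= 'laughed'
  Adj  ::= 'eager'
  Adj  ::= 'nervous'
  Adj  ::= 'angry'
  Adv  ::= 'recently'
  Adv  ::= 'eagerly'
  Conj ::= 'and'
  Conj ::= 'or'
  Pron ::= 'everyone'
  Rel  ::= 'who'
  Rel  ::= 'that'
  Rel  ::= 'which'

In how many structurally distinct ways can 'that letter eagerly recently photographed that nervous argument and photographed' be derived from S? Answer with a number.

3

Two of the 3 distinct bracketings:
[S [NP [Det that] [N letter]] [VP [VP [AdvP [Adv eagerly]] [VP [AdvP [Adv recently]] [VP [V photographed] [NP [Det that] [AP [Adj nervous]] [N argument]]]]] [Conj and] [VP [V photographed]]]]
[S [NP [Det that] [N letter]] [VP [AdvP [Adv eagerly]] [VP [VP [AdvP [Adv recently]] [VP [V photographed] [NP [Det that] [AP [Adj nervous]] [N argument]]]] [Conj and] [VP [V photographed]]]]]
The trees differ in how a recursive rule is bracketed over the same span.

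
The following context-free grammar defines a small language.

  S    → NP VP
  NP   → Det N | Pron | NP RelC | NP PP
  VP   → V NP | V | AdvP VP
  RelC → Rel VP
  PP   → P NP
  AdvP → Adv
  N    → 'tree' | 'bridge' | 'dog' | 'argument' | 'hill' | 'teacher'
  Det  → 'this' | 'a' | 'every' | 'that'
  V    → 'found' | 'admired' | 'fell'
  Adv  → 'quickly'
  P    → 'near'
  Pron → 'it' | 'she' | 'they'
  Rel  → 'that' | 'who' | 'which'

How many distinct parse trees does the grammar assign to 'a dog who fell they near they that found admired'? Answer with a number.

Two of the 5 distinct bracketings:
[S [NP [NP [Det a] [N dog]] [RelC [Rel who] [VP [V fell] [NP [NP [NP [Pron they]] [PP [P near] [NP [Pron they]]]] [RelC [Rel that] [VP [V found]]]]]]] [VP [V admired]]]
[S [NP [NP [Det a] [N dog]] [RelC [Rel who] [VP [V fell] [NP [NP [Pron they]] [PP [P near] [NP [NP [Pron they]] [RelC [Rel that] [VP [V found]]]]]]]]] [VP [V admired]]]
The trees differ in how a recursive rule is bracketed over the same span.

5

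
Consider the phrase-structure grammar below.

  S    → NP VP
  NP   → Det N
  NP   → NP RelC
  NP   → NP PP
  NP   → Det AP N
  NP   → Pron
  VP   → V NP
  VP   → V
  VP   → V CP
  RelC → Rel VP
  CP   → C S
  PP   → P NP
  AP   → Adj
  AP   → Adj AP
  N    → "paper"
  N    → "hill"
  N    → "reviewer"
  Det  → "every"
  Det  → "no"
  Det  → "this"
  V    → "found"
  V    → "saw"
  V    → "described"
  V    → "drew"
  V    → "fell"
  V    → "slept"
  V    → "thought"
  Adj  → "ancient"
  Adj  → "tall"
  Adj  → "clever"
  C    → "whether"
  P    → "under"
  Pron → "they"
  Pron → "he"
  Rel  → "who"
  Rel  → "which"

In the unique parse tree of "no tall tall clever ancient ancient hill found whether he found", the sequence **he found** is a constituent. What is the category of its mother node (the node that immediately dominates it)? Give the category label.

CP

[S [NP [Det no] [AP [Adj tall] [AP [Adj tall] [AP [Adj clever] [AP [Adj ancient] [AP [Adj ancient]]]]]] [N hill]] [VP [V found] [CP [C whether] [S [NP [Pron he]] [VP [V found]]]]]]
The span 'he found' is the S node built by S → NP VP.
Its mother is the CP built by CP → C S.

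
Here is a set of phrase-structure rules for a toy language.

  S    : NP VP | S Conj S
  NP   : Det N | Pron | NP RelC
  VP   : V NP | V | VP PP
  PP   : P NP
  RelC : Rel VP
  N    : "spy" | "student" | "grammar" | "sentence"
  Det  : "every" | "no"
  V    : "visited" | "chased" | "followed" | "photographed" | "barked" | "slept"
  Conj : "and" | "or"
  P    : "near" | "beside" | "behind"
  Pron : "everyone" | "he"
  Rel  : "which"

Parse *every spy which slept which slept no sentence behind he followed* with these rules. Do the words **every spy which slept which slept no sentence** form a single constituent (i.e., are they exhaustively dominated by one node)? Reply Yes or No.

No

[S [NP [NP [NP [Det every] [N spy]] [RelC [Rel which] [VP [V slept]]]] [RelC [Rel which] [VP [VP [V slept] [NP [Det no] [N sentence]]] [PP [P behind] [NP [Pron he]]]]]] [VP [V followed]]]
The smallest constituent containing 'every spy which slept which slept no sentence' is the NP spanning 'every spy which slept which slept no sentence behind he'; no single node in the tree dominates exactly the given words.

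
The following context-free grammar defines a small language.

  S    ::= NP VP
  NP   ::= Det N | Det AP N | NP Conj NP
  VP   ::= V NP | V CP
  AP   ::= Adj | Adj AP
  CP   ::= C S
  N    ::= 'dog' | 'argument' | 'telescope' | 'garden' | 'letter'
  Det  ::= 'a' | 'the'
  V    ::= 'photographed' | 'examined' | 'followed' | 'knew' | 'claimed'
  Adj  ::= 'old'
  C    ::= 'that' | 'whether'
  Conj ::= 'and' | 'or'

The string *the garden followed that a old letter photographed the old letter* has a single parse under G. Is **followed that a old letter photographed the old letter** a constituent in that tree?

Yes

[S [NP [Det the] [N garden]] [VP [V followed] [CP [C that] [S [NP [Det a] [AP [Adj old]] [N letter]] [VP [V photographed] [NP [Det the] [AP [Adj old]] [N letter]]]]]]]
The words 'followed that a old letter photographed the old letter' are exhaustively dominated by a single VP node (built by VP → V CP), so they form a constituent.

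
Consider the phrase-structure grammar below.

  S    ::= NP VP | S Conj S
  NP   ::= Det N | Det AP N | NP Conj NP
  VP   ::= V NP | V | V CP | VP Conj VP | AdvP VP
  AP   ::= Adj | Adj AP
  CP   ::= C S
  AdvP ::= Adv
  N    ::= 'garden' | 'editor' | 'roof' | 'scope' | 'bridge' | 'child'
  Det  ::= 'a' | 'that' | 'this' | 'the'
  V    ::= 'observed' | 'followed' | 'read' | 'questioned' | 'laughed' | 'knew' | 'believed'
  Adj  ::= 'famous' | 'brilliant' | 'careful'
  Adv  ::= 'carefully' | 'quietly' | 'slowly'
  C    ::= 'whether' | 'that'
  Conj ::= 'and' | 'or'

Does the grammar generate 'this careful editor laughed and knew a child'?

S
  NP
    Det: this
    AP
      Adj: careful
    N: editor
  VP
    VP
      V: laughed
    Conj: and
    VP
      V: knew
      NP
        Det: a
        N: child
Each bracket corresponds to one application of a listed rule, so the string is derivable from S.

Grammatical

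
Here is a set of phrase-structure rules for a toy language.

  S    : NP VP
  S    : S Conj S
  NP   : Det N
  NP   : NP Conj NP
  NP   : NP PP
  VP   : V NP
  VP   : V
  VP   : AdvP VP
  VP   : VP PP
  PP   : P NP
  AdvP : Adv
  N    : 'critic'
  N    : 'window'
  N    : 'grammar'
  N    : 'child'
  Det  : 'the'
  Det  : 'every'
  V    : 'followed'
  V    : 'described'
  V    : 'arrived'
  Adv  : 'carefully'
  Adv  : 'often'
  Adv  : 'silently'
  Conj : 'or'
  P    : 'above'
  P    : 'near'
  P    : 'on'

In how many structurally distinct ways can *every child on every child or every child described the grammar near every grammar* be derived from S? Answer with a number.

4

Two of the 4 distinct bracketings:
[S [NP [NP [NP [Det every] [N child]] [PP [P on] [NP [Det every] [N child]]]] [Conj or] [NP [Det every] [N child]]] [VP [V described] [NP [NP [Det the] [N grammar]] [PP [P near] [NP [Det every] [N grammar]]]]]]
[S [NP [NP [NP [Det every] [N child]] [PP [P on] [NP [Det every] [N child]]]] [Conj or] [NP [Det every] [N child]]] [VP [VP [V described] [NP [Det the] [N grammar]]] [PP [P near] [NP [Det every] [N grammar]]]]]
The difference turns on whether VP → VP PP is used at the relevant span, versus an alternative expansion of VP.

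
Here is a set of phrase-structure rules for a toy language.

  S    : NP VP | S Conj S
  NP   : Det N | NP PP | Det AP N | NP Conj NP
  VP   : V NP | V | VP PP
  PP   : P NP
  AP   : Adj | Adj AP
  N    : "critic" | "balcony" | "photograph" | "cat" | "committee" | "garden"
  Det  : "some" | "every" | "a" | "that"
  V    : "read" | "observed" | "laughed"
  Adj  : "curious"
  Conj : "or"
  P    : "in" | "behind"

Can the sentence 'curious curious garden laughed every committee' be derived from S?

Ungrammatical

For S → NP VP, no prefix of the string parses as an NP. The alternative S rule S → S Conj S likewise has no satisfying split.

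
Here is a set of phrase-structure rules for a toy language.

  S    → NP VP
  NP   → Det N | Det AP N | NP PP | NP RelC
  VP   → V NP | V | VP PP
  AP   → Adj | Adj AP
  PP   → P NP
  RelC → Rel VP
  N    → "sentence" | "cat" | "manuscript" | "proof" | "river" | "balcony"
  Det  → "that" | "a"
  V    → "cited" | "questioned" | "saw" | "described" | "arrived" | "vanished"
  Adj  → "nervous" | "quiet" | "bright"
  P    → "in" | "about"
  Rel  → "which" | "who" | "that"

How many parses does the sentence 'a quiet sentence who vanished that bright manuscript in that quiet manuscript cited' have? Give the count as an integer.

3

Two of the 3 distinct bracketings:
[S [NP [NP [NP [Det a] [AP [Adj quiet]] [N sentence]] [RelC [Rel who] [VP [V vanished] [NP [Det that] [AP [Adj bright]] [N manuscript]]]]] [PP [P in] [NP [Det that] [AP [Adj quiet]] [N manuscript]]]] [VP [V cited]]]
[S [NP [NP [Det a] [AP [Adj quiet]] [N sentence]] [RelC [Rel who] [VP [V vanished] [NP [NP [Det that] [AP [Adj bright]] [N manuscript]] [PP [P in] [NP [Det that] [AP [Adj quiet]] [N manuscript]]]]]]] [VP [V cited]]]
The trees differ in how a recursive rule is bracketed over the same span.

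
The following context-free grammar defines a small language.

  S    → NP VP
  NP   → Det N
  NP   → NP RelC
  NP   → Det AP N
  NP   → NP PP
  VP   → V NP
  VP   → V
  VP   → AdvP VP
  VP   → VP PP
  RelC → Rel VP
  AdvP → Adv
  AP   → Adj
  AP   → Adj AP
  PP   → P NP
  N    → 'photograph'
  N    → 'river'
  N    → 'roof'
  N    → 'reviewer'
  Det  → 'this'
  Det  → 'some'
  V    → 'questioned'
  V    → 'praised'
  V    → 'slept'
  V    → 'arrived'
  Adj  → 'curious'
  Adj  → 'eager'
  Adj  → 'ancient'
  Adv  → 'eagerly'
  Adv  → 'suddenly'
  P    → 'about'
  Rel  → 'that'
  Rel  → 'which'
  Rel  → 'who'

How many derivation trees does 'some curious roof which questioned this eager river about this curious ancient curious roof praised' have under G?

3

Two of the 3 distinct bracketings:
[S [NP [NP [Det some] [AP [Adj curious]] [N roof]] [RelC [Rel which] [VP [V questioned] [NP [NP [Det this] [AP [Adj eager]] [N river]] [PP [P about] [NP [Det this] [AP [Adj curious] [AP [Adj ancient] [AP [Adj curious]]]] [N roof]]]]]]] [VP [V praised]]]
[S [NP [NP [Det some] [AP [Adj curious]] [N roof]] [RelC [Rel which] [VP [VP [V questioned] [NP [Det this] [AP [Adj eager]] [N river]]] [PP [P about] [NP [Det this] [AP [Adj curious] [AP [Adj ancient] [AP [Adj curious]]]] [N roof]]]]]] [VP [V praised]]]
The difference turns on whether NP → NP PP is used at the relevant span, versus an alternative expansion of NP.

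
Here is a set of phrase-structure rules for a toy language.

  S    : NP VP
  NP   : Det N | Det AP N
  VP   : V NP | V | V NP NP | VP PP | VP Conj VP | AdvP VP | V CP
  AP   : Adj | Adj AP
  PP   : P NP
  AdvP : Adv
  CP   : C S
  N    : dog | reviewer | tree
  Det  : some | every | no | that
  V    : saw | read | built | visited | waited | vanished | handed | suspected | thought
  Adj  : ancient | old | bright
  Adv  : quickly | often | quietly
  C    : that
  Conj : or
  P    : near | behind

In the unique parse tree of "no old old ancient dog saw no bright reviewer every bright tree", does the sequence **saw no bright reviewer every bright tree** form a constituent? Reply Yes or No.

[S [NP [Det no] [AP [Adj old] [AP [Adj old] [AP [Adj ancient]]]] [N dog]] [VP [V saw] [NP [Det no] [AP [Adj bright]] [N reviewer]] [NP [Det every] [AP [Adj bright]] [N tree]]]]
The words 'saw no bright reviewer every bright tree' are exhaustively dominated by a single VP node (built by VP → V NP NP), so they form a constituent.

Yes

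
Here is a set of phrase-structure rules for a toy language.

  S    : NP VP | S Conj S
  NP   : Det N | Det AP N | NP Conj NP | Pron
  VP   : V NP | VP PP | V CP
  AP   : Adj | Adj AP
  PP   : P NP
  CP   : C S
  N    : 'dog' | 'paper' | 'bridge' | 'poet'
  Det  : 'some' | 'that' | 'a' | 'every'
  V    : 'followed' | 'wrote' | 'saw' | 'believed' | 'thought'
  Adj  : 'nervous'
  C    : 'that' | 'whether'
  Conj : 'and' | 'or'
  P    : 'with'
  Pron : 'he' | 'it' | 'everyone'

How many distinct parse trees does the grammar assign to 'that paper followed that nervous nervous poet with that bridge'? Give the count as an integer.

[S [NP [Det that] [N paper]] [VP [VP [V followed] [NP [Det that] [AP [Adj nervous] [AP [Adj nervous]]] [N poet]]] [PP [P with] [NP [Det that] [N bridge]]]]]
No rule offers an alternative attachment or grouping for any span, so this is the only derivation.

1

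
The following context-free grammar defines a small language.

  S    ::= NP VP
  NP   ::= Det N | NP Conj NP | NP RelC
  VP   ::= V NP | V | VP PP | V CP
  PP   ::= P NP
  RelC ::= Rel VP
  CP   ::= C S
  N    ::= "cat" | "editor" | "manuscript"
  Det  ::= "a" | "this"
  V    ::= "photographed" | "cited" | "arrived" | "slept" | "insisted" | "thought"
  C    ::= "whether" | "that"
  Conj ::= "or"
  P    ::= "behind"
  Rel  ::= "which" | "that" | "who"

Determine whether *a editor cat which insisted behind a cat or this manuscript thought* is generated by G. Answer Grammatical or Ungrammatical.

Ungrammatical

An N word can never sit immediately before an N word in any string this grammar generates, so the substring 'editor cat' rules out a derivation.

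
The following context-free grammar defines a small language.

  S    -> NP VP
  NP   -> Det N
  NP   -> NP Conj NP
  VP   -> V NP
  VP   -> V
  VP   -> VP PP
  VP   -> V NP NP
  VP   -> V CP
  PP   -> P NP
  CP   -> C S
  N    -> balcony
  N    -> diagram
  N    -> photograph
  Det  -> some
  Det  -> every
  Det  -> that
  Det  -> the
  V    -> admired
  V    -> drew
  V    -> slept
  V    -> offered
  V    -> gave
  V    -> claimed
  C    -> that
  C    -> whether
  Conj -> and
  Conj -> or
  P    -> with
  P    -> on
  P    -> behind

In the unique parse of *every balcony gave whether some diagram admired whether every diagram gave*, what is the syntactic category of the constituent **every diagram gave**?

S

S
  NP
    Det: every
    N: balcony
  VP
    V: gave
    CP
      C: whether
      S
        NP
          Det: some
          N: diagram
        VP
          V: admired
          CP
            C: whether
            S
              NP
                Det: every
                N: diagram
              VP
                V: gave
The span 'every diagram gave' is the S node built by S → NP VP.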